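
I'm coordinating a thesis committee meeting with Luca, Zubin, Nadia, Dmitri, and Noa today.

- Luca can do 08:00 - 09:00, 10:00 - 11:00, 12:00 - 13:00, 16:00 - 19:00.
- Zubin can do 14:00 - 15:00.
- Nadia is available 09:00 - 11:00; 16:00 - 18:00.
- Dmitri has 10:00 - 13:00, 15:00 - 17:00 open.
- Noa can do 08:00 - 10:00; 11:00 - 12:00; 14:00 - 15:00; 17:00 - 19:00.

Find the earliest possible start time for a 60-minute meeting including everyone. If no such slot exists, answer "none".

Luca ∩ Zubin: ∅.
Luca ∩ Zubin ∩ Nadia: ∅.
Luca ∩ Zubin ∩ Nadia ∩ Dmitri: ∅.
Luca ∩ Zubin ∩ Nadia ∩ Dmitri ∩ Noa: ∅.
There is no time when everyone is free.
No common window is at least 60 minutes long.

none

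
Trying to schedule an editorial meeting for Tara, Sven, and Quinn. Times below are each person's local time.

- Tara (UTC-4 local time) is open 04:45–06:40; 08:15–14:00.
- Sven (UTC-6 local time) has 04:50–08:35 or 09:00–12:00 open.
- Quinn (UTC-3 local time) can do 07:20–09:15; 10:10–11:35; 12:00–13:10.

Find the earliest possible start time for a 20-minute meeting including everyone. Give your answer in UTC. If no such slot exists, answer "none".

13:10

Tara in UTC: 08:45-10:40, 12:15-18:00 (add 4h to convert from UTC-4).
Sven in UTC: 10:50-14:35, 15:00-18:00 (add 6h to convert from UTC-6).
Quinn in UTC: 10:20-12:15, 13:10-14:35, 15:00-16:10 (add 3h to convert from UTC-3).
Tara ∩ Sven: 12:15-14:35, 15:00-18:00.
Tara ∩ Sven ∩ Quinn: 13:10-14:35, 15:00-16:10.
The first common window of at least 20 minutes is 13:10-14:35, so the earliest start is 13:10.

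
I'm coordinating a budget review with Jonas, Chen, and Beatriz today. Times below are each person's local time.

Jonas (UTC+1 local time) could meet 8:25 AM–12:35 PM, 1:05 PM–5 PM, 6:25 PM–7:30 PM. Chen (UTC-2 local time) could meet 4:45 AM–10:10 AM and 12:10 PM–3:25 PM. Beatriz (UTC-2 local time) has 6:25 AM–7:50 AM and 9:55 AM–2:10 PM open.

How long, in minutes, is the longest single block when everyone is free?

110

Jonas in UTC: 07:25-11:35, 12:05-16:00, 17:25-18:30 (subtract 1h to convert from UTC+1).
Chen in UTC: 06:45-12:10, 14:10-17:25 (add 2h to convert from UTC-2).
Beatriz in UTC: 08:25-09:50, 11:55-16:10 (add 2h to convert from UTC-2).
Jonas ∩ Chen: 07:25-11:35, 12:05-12:10, 14:10-16:00.
Jonas ∩ Chen ∩ Beatriz: 08:25-09:50, 12:05-12:10, 14:10-16:00.
The longest is 14:10-16:00 at 110 minutes.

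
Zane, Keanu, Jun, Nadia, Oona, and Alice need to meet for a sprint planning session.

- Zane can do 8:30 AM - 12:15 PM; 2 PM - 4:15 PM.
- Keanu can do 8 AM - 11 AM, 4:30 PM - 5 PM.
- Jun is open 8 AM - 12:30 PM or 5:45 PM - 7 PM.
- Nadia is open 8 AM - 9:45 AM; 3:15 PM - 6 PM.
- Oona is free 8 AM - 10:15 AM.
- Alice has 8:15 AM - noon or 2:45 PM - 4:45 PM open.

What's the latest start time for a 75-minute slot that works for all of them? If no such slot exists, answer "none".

08:30

Zane ∩ Keanu: 08:30-11:00.
Zane ∩ Keanu ∩ Jun: 08:30-11:00.
Zane ∩ Keanu ∩ Jun ∩ Nadia: 08:30-09:45.
Zane ∩ Keanu ∩ Jun ∩ Nadia ∩ Oona: 08:30-09:45.
Zane ∩ Keanu ∩ Jun ∩ Nadia ∩ Oona ∩ Alice: 08:30-09:45.
So the common availability across everyone is 08:30-09:45.
The last common window of at least 75 minutes is 08:30-09:45; a 75-minute meeting can start as late as 08:30 and still end by 09:45.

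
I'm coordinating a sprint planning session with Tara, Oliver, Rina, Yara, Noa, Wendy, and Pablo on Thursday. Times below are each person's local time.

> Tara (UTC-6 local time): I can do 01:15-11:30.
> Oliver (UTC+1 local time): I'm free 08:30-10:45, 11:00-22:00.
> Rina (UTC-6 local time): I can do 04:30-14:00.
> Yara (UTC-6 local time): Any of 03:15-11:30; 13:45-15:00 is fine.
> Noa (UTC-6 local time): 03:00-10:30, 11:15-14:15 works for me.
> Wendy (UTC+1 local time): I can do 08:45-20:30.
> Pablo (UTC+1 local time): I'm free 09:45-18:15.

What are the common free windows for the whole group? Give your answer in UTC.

10:30-16:30

Tara in UTC: 07:15-17:30 (add 6h to convert from UTC-6).
Oliver in UTC: 07:30-09:45, 10:00-21:00 (subtract 1h to convert from UTC+1).
Rina in UTC: 10:30-20:00 (add 6h to convert from UTC-6).
Yara in UTC: 09:15-17:30, 19:45-21:00 (add 6h to convert from UTC-6).
Noa in UTC: 09:00-16:30, 17:15-20:15 (add 6h to convert from UTC-6).
Wendy in UTC: 07:45-19:30 (subtract 1h to convert from UTC+1).
Pablo in UTC: 08:45-17:15 (subtract 1h to convert from UTC+1).
Tara ∩ Oliver: 07:30-09:45, 10:00-17:30.
Tara ∩ Oliver ∩ Rina: 10:30-17:30.
Tara ∩ Oliver ∩ Rina ∩ Yara: 10:30-17:30.
Tara ∩ Oliver ∩ Rina ∩ Yara ∩ Noa: 10:30-16:30, 17:15-17:30.
Tara ∩ Oliver ∩ Rina ∩ Yara ∩ Noa ∩ Wendy: 10:30-16:30, 17:15-17:30.
Tara ∩ Oliver ∩ Rina ∩ Yara ∩ Noa ∩ Wendy ∩ Pablo: 10:30-16:30.
So the common availability across everyone is 10:30-16:30.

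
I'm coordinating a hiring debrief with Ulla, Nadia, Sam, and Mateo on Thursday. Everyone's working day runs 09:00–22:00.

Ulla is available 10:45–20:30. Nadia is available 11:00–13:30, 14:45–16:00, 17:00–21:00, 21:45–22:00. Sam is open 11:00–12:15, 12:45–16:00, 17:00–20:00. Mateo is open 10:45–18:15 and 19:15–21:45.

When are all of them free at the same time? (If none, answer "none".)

11:00-12:15, 12:45-13:30, 14:45-16:00, 17:00-18:15, 19:15-20:00

Ulla ∩ Nadia: 11:00-13:30, 14:45-16:00, 17:00-20:30.
Ulla ∩ Nadia ∩ Sam: 11:00-12:15, 12:45-13:30, 14:45-16:00, 17:00-20:00.
Ulla ∩ Nadia ∩ Sam ∩ Mateo: 11:00-12:15, 12:45-13:30, 14:45-16:00, 17:00-18:15, 19:15-20:00.
So the common availability across everyone is 11:00-12:15, 12:45-13:30, 14:45-16:00, 17:00-18:15, 19:15-20:00.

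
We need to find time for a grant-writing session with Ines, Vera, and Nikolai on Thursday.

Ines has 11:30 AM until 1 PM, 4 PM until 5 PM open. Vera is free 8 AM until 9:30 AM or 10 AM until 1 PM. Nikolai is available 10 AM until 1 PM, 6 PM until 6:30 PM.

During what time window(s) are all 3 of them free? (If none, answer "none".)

11:30-13:00

Ines ∩ Vera: 11:30-13:00.
Ines ∩ Vera ∩ Nikolai: 11:30-13:00.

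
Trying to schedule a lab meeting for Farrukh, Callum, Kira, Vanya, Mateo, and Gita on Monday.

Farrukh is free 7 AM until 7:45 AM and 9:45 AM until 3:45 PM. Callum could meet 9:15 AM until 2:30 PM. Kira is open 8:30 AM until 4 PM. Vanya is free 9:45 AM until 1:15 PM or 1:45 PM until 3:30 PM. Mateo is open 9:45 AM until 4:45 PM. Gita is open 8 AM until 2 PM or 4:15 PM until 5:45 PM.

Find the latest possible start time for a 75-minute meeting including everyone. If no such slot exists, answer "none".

Farrukh ∩ Callum: 09:45-14:30.
Farrukh ∩ Callum ∩ Kira: 09:45-14:30.
Farrukh ∩ Callum ∩ Kira ∩ Vanya: 09:45-13:15, 13:45-14:30.
Farrukh ∩ Callum ∩ Kira ∩ Vanya ∩ Mateo: 09:45-13:15, 13:45-14:30.
Farrukh ∩ Callum ∩ Kira ∩ Vanya ∩ Mateo ∩ Gita: 09:45-13:15, 13:45-14:00.
Those are the intersection windows.
The last common window of at least 75 minutes is 09:45-13:15; a 75-minute meeting can start as late as 12:00 and still end by 13:15.

12:00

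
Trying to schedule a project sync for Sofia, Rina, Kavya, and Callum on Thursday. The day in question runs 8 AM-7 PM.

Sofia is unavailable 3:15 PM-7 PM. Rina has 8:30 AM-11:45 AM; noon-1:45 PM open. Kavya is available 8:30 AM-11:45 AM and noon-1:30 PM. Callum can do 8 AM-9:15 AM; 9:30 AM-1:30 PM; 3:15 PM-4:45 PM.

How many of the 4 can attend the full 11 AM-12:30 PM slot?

Sofia free: 08:00-15:15 (invert busy blocks within the working day).
Rina free: 08:30-11:45, 12:00-13:45.
Kavya free: 08:30-11:45, 12:00-13:30.
Callum free: 08:00-09:15, 09:30-13:30, 15:15-16:45.
Sofia and Callum can make the full 11:00-12:30 slot — that's 2.

2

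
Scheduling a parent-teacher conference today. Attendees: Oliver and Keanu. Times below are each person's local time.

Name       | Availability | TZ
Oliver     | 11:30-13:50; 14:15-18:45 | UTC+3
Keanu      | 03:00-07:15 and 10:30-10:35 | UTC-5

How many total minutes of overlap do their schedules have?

205

Oliver in UTC: 08:30-10:50, 11:15-15:45 (subtract 3h to convert from UTC+3).
Keanu in UTC: 08:00-12:15, 15:30-15:35 (add 5h to convert from UTC-5).
Oliver ∩ Keanu: 08:30-10:50, 11:15-12:15, 15:30-15:35.
Those are the intersection windows.
Summing the common windows: 140 + 60 + 5 = 205 minutes.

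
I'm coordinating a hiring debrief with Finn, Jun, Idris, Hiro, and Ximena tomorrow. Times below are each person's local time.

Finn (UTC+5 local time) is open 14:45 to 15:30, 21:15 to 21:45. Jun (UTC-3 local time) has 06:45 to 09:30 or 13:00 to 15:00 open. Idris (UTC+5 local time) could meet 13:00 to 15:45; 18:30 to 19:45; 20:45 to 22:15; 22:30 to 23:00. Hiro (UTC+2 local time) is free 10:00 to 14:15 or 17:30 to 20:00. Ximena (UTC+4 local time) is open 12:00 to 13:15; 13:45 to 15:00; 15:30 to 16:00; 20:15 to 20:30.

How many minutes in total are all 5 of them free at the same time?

60

Finn in UTC: 09:45-10:30, 16:15-16:45 (subtract 5h to convert from UTC+5).
Jun in UTC: 09:45-12:30, 16:00-18:00 (add 3h to convert from UTC-3).
Idris in UTC: 08:00-10:45, 13:30-14:45, 15:45-17:15, 17:30-18:00 (subtract 5h to convert from UTC+5).
Hiro in UTC: 08:00-12:15, 15:30-18:00 (subtract 2h to convert from UTC+2).
Ximena in UTC: 08:00-09:15, 09:45-11:00, 11:30-12:00, 16:15-16:30 (subtract 4h to convert from UTC+4).
Finn ∩ Jun: 09:45-10:30, 16:15-16:45.
Finn ∩ Jun ∩ Idris: 09:45-10:30, 16:15-16:45.
Finn ∩ Jun ∩ Idris ∩ Hiro: 09:45-10:30, 16:15-16:45.
Finn ∩ Jun ∩ Idris ∩ Hiro ∩ Ximena: 09:45-10:30, 16:15-16:30.
Those are the intersection windows.
Summing the common windows: 45 + 15 = 60 minutes.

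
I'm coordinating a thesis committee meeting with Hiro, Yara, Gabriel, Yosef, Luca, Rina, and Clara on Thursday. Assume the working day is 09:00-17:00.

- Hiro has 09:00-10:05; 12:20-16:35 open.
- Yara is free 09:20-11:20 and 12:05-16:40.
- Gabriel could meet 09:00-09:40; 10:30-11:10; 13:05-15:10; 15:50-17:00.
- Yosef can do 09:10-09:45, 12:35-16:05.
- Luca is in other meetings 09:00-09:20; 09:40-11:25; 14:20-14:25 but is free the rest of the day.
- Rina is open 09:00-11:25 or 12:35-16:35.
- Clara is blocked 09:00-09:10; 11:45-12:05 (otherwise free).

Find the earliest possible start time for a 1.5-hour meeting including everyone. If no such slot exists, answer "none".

Hiro free: 09:00-10:05, 12:20-16:35.
Yara free: 09:20-11:20, 12:05-16:40.
Gabriel free: 09:00-09:40, 10:30-11:10, 13:05-15:10, 15:50-17:00.
Yosef free: 09:10-09:45, 12:35-16:05.
Luca free: 09:20-09:40, 11:25-14:20, 14:25-17:00 (invert busy blocks within the working day).
Rina free: 09:00-11:25, 12:35-16:35.
Clara free: 09:10-11:45, 12:05-17:00 (invert busy blocks within the working day).
Hiro ∩ Yara: 09:20-10:05, 12:20-16:35.
Hiro ∩ Yara ∩ Gabriel: 09:20-09:40, 13:05-15:10, 15:50-16:35.
Hiro ∩ Yara ∩ Gabriel ∩ Yosef: 09:20-09:40, 13:05-15:10, 15:50-16:05.
Hiro ∩ Yara ∩ Gabriel ∩ Yosef ∩ Luca: 09:20-09:40, 13:05-14:20, 14:25-15:10, 15:50-16:05.
Hiro ∩ Yara ∩ Gabriel ∩ Yosef ∩ Luca ∩ Rina: 09:20-09:40, 13:05-14:20, 14:25-15:10, 15:50-16:05.
Hiro ∩ Yara ∩ Gabriel ∩ Yosef ∩ Luca ∩ Rina ∩ Clara: 09:20-09:40, 13:05-14:20, 14:25-15:10, 15:50-16:05.
So the common availability across everyone is 09:20-09:40, 13:05-14:20, 14:25-15:10, 15:50-16:05.
No common window is at least 90 minutes long.

none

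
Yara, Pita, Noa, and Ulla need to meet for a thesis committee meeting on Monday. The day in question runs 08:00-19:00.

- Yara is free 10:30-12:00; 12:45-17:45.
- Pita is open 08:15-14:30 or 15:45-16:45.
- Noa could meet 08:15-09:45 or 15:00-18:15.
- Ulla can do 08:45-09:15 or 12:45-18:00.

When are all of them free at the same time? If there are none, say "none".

Yara ∩ Pita: 10:30-12:00, 12:45-14:30, 15:45-16:45.
Yara ∩ Pita ∩ Noa: 15:45-16:45.
Yara ∩ Pita ∩ Noa ∩ Ulla: 15:45-16:45.
So the common availability across everyone is 15:45-16:45.

15:45-16:45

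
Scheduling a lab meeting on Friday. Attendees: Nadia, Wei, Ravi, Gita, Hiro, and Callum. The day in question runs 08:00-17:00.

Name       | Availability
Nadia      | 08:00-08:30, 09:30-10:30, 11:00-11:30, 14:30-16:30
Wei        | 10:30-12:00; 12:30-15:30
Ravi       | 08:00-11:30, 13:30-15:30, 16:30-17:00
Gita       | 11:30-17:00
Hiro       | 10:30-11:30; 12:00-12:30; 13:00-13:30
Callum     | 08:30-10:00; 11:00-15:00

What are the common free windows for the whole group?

Nadia ∩ Wei: 11:00-11:30, 14:30-15:30.
Nadia ∩ Wei ∩ Ravi: 11:00-11:30, 14:30-15:30.
Nadia ∩ Wei ∩ Ravi ∩ Gita: 14:30-15:30.
Nadia ∩ Wei ∩ Ravi ∩ Gita ∩ Hiro: ∅.
Nadia ∩ Wei ∩ Ravi ∩ Gita ∩ Hiro ∩ Callum: ∅.
There is no time when everyone is free.

none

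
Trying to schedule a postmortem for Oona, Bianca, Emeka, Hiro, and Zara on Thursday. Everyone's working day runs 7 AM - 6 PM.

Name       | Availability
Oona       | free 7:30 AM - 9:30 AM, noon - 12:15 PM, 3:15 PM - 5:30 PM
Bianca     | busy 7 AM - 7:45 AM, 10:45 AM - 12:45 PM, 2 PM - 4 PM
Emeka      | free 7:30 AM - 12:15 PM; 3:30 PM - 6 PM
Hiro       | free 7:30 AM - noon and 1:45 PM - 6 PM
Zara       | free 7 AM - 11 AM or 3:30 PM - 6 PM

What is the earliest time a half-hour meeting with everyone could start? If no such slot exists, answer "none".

Oona free: 07:30-09:30, 12:00-12:15, 15:15-17:30.
Bianca free: 07:45-10:45, 12:45-14:00, 16:00-18:00 (invert busy blocks within the working day).
Emeka free: 07:30-12:15, 15:30-18:00.
Hiro free: 07:30-12:00, 13:45-18:00.
Zara free: 07:00-11:00, 15:30-18:00.
Oona ∩ Bianca: 07:45-09:30, 16:00-17:30.
Oona ∩ Bianca ∩ Emeka: 07:45-09:30, 16:00-17:30.
Oona ∩ Bianca ∩ Emeka ∩ Hiro: 07:45-09:30, 16:00-17:30.
Oona ∩ Bianca ∩ Emeka ∩ Hiro ∩ Zara: 07:45-09:30, 16:00-17:30.
The first common window of at least 30 minutes is 07:45-09:30, so the earliest start is 07:45.

07:45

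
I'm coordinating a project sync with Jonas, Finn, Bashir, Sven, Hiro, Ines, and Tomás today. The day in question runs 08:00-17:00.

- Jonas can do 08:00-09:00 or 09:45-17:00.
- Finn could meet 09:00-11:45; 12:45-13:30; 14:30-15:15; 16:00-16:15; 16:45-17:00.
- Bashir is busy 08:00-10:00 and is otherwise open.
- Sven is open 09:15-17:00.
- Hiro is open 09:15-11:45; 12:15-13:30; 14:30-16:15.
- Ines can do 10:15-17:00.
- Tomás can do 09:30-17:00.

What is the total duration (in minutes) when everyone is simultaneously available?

Jonas free: 08:00-09:00, 09:45-17:00.
Finn free: 09:00-11:45, 12:45-13:30, 14:30-15:15, 16:00-16:15, 16:45-17:00.
Bashir free: 10:00-17:00 (invert busy blocks within the working day).
Sven free: 09:15-17:00.
Hiro free: 09:15-11:45, 12:15-13:30, 14:30-16:15.
Ines free: 10:15-17:00.
Tomás free: 09:30-17:00.
Jonas ∩ Finn: 09:45-11:45, 12:45-13:30, 14:30-15:15, 16:00-16:15, 16:45-17:00.
Jonas ∩ Finn ∩ Bashir: 10:00-11:45, 12:45-13:30, 14:30-15:15, 16:00-16:15, 16:45-17:00.
Jonas ∩ Finn ∩ Bashir ∩ Sven: 10:00-11:45, 12:45-13:30, 14:30-15:15, 16:00-16:15, 16:45-17:00.
Jonas ∩ Finn ∩ Bashir ∩ Sven ∩ Hiro: 10:00-11:45, 12:45-13:30, 14:30-15:15, 16:00-16:15.
Jonas ∩ Finn ∩ Bashir ∩ Sven ∩ Hiro ∩ Ines: 10:15-11:45, 12:45-13:30, 14:30-15:15, 16:00-16:15.
Jonas ∩ Finn ∩ Bashir ∩ Sven ∩ Hiro ∩ Ines ∩ Tomás: 10:15-11:45, 12:45-13:30, 14:30-15:15, 16:00-16:15.
Summing the common windows: 90 + 45 + 45 + 15 = 195 minutes.

195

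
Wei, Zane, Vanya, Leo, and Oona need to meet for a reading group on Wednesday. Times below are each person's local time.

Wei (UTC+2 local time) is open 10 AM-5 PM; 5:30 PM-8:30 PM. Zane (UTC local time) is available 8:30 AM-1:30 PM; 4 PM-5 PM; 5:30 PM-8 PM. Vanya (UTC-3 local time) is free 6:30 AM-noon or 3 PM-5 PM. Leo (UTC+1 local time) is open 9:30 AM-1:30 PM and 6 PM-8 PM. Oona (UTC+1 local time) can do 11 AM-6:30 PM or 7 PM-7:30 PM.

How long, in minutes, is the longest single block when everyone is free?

Wei in UTC: 08:00-15:00, 15:30-18:30 (subtract 2h to convert from UTC+2).
Zane in UTC: 08:30-13:30, 16:00-17:00, 17:30-20:00.
Vanya in UTC: 09:30-15:00, 18:00-20:00 (add 3h to convert from UTC-3).
Leo in UTC: 08:30-12:30, 17:00-19:00 (subtract 1h to convert from UTC+1).
Oona in UTC: 10:00-17:30, 18:00-18:30 (subtract 1h to convert from UTC+1).
Wei ∩ Zane: 08:30-13:30, 16:00-17:00, 17:30-18:30.
Wei ∩ Zane ∩ Vanya: 09:30-13:30, 18:00-18:30.
Wei ∩ Zane ∩ Vanya ∩ Leo: 09:30-12:30, 18:00-18:30.
Wei ∩ Zane ∩ Vanya ∩ Leo ∩ Oona: 10:00-12:30, 18:00-18:30.
So the common availability across everyone is 10:00-12:30, 18:00-18:30.
The longest is 10:00-12:30 at 150 minutes.

150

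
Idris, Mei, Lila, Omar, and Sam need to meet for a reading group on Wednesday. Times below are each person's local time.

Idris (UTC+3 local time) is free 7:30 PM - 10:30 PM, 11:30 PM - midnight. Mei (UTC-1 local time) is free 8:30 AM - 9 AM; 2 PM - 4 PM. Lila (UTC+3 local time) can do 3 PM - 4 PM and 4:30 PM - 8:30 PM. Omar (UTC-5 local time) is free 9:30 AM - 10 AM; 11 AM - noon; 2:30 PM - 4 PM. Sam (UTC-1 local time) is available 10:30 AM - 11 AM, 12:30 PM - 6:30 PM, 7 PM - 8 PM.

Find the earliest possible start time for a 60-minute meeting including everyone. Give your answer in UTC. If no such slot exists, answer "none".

Idris in UTC: 16:30-19:30, 20:30-21:00 (subtract 3h to convert from UTC+3).
Mei in UTC: 09:30-10:00, 15:00-17:00 (add 1h to convert from UTC-1).
Lila in UTC: 12:00-13:00, 13:30-17:30 (subtract 3h to convert from UTC+3).
Omar in UTC: 14:30-15:00, 16:00-17:00, 19:30-21:00 (add 5h to convert from UTC-5).
Sam in UTC: 11:30-12:00, 13:30-19:30, 20:00-21:00 (add 1h to convert from UTC-1).
Idris ∩ Mei: 16:30-17:00.
Idris ∩ Mei ∩ Lila: 16:30-17:00.
Idris ∩ Mei ∩ Lila ∩ Omar: 16:30-17:00.
Idris ∩ Mei ∩ Lila ∩ Omar ∩ Sam: 16:30-17:00.
No common window is at least 60 minutes long.

none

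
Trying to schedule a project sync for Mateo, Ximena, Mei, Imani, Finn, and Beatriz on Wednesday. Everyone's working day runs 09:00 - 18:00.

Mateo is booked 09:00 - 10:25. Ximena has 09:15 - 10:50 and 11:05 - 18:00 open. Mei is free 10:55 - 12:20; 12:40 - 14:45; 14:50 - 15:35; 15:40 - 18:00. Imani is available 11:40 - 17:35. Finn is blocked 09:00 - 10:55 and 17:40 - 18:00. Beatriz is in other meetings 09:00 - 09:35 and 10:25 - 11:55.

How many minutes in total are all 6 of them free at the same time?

Mateo free: 10:25-18:00 (invert busy blocks within the working day).
Ximena free: 09:15-10:50, 11:05-18:00.
Mei free: 10:55-12:20, 12:40-14:45, 14:50-15:35, 15:40-18:00.
Imani free: 11:40-17:35.
Finn free: 10:55-17:40 (invert busy blocks within the working day).
Beatriz free: 09:35-10:25, 11:55-18:00 (invert busy blocks within the working day).
Mateo ∩ Ximena: 10:25-10:50, 11:05-18:00.
Mateo ∩ Ximena ∩ Mei: 11:05-12:20, 12:40-14:45, 14:50-15:35, 15:40-18:00.
Mateo ∩ Ximena ∩ Mei ∩ Imani: 11:40-12:20, 12:40-14:45, 14:50-15:35, 15:40-17:35.
Mateo ∩ Ximena ∩ Mei ∩ Imani ∩ Finn: 11:40-12:20, 12:40-14:45, 14:50-15:35, 15:40-17:35.
Mateo ∩ Ximena ∩ Mei ∩ Imani ∩ Finn ∩ Beatriz: 11:55-12:20, 12:40-14:45, 14:50-15:35, 15:40-17:35.
Summing the common windows: 25 + 125 + 45 + 115 = 310 minutes.

310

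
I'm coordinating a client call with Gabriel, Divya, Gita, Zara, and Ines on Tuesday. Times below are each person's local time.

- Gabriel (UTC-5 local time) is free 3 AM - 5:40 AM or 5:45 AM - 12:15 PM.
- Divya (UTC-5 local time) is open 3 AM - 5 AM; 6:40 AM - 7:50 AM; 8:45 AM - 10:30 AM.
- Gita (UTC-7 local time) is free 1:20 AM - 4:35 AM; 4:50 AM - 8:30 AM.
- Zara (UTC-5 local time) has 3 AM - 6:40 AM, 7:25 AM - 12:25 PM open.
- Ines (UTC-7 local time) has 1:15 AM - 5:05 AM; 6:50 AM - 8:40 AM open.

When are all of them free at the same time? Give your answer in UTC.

Gabriel in UTC: 08:00-10:40, 10:45-17:15 (add 5h to convert from UTC-5).
Divya in UTC: 08:00-10:00, 11:40-12:50, 13:45-15:30 (add 5h to convert from UTC-5).
Gita in UTC: 08:20-11:35, 11:50-15:30 (add 7h to convert from UTC-7).
Zara in UTC: 08:00-11:40, 12:25-17:25 (add 5h to convert from UTC-5).
Ines in UTC: 08:15-12:05, 13:50-15:40 (add 7h to convert from UTC-7).
Gabriel ∩ Divya: 08:00-10:00, 11:40-12:50, 13:45-15:30.
Gabriel ∩ Divya ∩ Gita: 08:20-10:00, 11:50-12:50, 13:45-15:30.
Gabriel ∩ Divya ∩ Gita ∩ Zara: 08:20-10:00, 12:25-12:50, 13:45-15:30.
Gabriel ∩ Divya ∩ Gita ∩ Zara ∩ Ines: 08:20-10:00, 13:50-15:30.

08:20-10:00, 13:50-15:30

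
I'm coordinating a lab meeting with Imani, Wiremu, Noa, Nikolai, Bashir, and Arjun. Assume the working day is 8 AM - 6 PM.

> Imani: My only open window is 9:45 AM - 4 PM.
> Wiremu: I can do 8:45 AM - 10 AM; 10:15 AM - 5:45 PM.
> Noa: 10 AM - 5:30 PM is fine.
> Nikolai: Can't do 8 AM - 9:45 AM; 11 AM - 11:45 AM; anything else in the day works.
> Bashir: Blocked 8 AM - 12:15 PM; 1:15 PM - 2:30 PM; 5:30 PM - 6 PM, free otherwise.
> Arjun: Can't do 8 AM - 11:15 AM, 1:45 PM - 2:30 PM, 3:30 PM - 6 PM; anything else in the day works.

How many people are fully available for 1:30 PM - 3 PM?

Imani free: 09:45-16:00.
Wiremu free: 08:45-10:00, 10:15-17:45.
Noa free: 10:00-17:30.
Nikolai free: 09:45-11:00, 11:45-18:00 (invert busy blocks within the working day).
Bashir free: 12:15-13:15, 14:30-17:30 (invert busy blocks within the working day).
Arjun free: 11:15-13:45, 14:30-15:30 (invert busy blocks within the working day).
Imani, Wiremu, Noa, and Nikolai can make the full 13:30-15:00 slot — that's 4.

4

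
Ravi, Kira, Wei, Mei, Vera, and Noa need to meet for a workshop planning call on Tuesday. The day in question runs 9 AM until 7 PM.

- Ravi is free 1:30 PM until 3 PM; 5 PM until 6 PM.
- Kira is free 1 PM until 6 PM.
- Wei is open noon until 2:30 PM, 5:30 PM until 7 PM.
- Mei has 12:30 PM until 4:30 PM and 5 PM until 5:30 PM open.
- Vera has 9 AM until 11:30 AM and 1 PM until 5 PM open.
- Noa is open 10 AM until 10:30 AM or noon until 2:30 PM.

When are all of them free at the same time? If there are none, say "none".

Ravi ∩ Kira: 13:30-15:00, 17:00-18:00.
Ravi ∩ Kira ∩ Wei: 13:30-14:30, 17:30-18:00.
Ravi ∩ Kira ∩ Wei ∩ Mei: 13:30-14:30.
Ravi ∩ Kira ∩ Wei ∩ Mei ∩ Vera: 13:30-14:30.
Ravi ∩ Kira ∩ Wei ∩ Mei ∩ Vera ∩ Noa: 13:30-14:30.

13:30-14:30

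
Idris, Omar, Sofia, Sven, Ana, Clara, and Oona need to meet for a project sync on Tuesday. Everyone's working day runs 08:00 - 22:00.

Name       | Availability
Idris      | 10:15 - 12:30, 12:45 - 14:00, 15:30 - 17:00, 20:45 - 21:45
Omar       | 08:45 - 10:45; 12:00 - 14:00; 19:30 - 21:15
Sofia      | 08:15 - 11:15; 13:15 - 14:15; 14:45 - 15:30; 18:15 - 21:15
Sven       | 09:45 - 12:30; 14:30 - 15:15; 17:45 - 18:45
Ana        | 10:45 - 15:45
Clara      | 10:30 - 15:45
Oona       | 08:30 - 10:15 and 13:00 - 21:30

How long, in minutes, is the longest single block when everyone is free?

Idris ∩ Omar: 10:15-10:45, 12:00-12:30, 12:45-14:00, 20:45-21:15.
Idris ∩ Omar ∩ Sofia: 10:15-10:45, 13:15-14:00, 20:45-21:15.
Idris ∩ Omar ∩ Sofia ∩ Sven: 10:15-10:45.
Idris ∩ Omar ∩ Sofia ∩ Sven ∩ Ana: ∅.
Idris ∩ Omar ∩ Sofia ∩ Sven ∩ Ana ∩ Clara: ∅.
Idris ∩ Omar ∩ Sofia ∩ Sven ∩ Ana ∩ Clara ∩ Oona: ∅.
There is no time when everyone is free.
No common window exists, so the longest block is 0 minutes.

0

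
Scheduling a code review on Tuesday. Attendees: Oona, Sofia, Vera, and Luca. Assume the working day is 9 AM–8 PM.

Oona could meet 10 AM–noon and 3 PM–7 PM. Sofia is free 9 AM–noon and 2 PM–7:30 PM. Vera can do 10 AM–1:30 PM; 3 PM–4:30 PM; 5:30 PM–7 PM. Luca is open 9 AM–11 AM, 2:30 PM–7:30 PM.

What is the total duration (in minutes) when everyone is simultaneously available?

Oona ∩ Sofia: 10:00-12:00, 15:00-19:00.
Oona ∩ Sofia ∩ Vera: 10:00-12:00, 15:00-16:30, 17:30-19:00.
Oona ∩ Sofia ∩ Vera ∩ Luca: 10:00-11:00, 15:00-16:30, 17:30-19:00.
So the common availability across everyone is 10:00-11:00, 15:00-16:30, 17:30-19:00.
Summing the common windows: 60 + 90 + 90 = 240 minutes.

240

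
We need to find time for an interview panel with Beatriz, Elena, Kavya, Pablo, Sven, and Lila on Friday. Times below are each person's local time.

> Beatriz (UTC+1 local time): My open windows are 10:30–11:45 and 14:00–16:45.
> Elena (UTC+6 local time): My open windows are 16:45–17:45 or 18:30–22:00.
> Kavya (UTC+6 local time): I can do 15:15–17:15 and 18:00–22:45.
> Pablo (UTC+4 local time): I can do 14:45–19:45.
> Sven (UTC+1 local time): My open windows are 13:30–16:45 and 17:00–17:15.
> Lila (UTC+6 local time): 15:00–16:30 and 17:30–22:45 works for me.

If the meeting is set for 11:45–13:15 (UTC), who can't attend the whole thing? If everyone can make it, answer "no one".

Beatriz, Elena, Kavya, Sven

Beatriz in UTC: 09:30-10:45, 13:00-15:45 (subtract 1h to convert from UTC+1).
Elena in UTC: 10:45-11:45, 12:30-16:00 (subtract 6h to convert from UTC+6).
Kavya in UTC: 09:15-11:15, 12:00-16:45 (subtract 6h to convert from UTC+6).
Pablo in UTC: 10:45-15:45 (subtract 4h to convert from UTC+4).
Sven in UTC: 12:30-15:45, 16:00-16:15 (subtract 1h to convert from UTC+1).
Lila in UTC: 09:00-10:30, 11:30-16:45 (subtract 6h to convert from UTC+6).
Beatriz: not fully free for 11:45-13:15. Elena: not fully free for 11:45-13:15. Kavya: not fully free for 11:45-13:15. Pablo: free for 11:45-13:15. Sven: not fully free for 11:45-13:15. Lila: free for 11:45-13:15.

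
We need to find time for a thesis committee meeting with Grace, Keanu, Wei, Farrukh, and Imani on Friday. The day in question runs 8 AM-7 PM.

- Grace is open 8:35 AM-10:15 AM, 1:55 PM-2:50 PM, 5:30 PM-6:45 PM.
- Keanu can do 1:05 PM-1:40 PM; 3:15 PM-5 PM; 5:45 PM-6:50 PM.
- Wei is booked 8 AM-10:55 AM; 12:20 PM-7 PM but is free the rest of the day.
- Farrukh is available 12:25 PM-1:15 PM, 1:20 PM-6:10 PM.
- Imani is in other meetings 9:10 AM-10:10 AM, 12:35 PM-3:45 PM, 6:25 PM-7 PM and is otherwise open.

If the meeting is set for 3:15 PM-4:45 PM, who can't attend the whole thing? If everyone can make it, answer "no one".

Grace, Imani, Wei

Grace free: 08:35-10:15, 13:55-14:50, 17:30-18:45.
Keanu free: 13:05-13:40, 15:15-17:00, 17:45-18:50.
Wei free: 10:55-12:20 (invert busy blocks within the working day).
Farrukh free: 12:25-13:15, 13:20-18:10.
Imani free: 08:00-09:10, 10:10-12:35, 15:45-18:25 (invert busy blocks within the working day).
Grace: not fully free for 15:15-16:45. Keanu: free for 15:15-16:45. Wei: not fully free for 15:15-16:45. Farrukh: free for 15:15-16:45. Imani: not fully free for 15:15-16:45.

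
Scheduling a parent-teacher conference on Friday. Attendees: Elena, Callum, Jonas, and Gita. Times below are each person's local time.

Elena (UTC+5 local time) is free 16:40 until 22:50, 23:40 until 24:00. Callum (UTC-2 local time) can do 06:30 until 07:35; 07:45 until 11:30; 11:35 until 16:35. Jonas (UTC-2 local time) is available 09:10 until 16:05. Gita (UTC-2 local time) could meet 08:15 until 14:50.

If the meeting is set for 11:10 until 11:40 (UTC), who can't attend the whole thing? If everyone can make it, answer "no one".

Elena

Elena in UTC: 11:40-17:50, 18:40-19:00 (subtract 5h to convert from UTC+5).
Callum in UTC: 08:30-09:35, 09:45-13:30, 13:35-18:35 (add 2h to convert from UTC-2).
Jonas in UTC: 11:10-18:05 (add 2h to convert from UTC-2).
Gita in UTC: 10:15-16:50 (add 2h to convert from UTC-2).
Elena: not fully free for 11:10-11:40. Callum: free for 11:10-11:40. Jonas: free for 11:10-11:40. Gita: free for 11:10-11:40.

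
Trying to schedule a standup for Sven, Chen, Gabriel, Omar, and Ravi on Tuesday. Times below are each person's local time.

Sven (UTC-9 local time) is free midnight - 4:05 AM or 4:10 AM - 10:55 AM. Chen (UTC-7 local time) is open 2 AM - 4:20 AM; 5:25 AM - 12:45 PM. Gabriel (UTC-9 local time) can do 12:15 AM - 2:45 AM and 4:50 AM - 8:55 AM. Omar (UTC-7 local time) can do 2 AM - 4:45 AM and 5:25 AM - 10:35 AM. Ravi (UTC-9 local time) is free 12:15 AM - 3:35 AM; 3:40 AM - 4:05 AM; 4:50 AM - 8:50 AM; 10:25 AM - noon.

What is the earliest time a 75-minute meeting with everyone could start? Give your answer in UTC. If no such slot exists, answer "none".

09:15

Sven in UTC: 09:00-13:05, 13:10-19:55 (add 9h to convert from UTC-9).
Chen in UTC: 09:00-11:20, 12:25-19:45 (add 7h to convert from UTC-7).
Gabriel in UTC: 09:15-11:45, 13:50-17:55 (add 9h to convert from UTC-9).
Omar in UTC: 09:00-11:45, 12:25-17:35 (add 7h to convert from UTC-7).
Ravi in UTC: 09:15-12:35, 12:40-13:05, 13:50-17:50, 19:25-21:00 (add 9h to convert from UTC-9).
Sven ∩ Chen: 09:00-11:20, 12:25-13:05, 13:10-19:45.
Sven ∩ Chen ∩ Gabriel: 09:15-11:20, 13:50-17:55.
Sven ∩ Chen ∩ Gabriel ∩ Omar: 09:15-11:20, 13:50-17:35.
Sven ∩ Chen ∩ Gabriel ∩ Omar ∩ Ravi: 09:15-11:20, 13:50-17:35.
The first common window of at least 75 minutes is 09:15-11:20, so the earliest start is 09:15.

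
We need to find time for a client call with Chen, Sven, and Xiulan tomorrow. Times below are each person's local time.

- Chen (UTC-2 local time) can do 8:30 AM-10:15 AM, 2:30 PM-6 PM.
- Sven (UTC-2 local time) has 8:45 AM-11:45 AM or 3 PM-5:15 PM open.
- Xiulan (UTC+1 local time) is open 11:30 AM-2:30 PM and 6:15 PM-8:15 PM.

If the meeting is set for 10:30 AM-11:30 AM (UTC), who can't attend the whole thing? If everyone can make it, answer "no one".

Chen in UTC: 10:30-12:15, 16:30-20:00 (add 2h to convert from UTC-2).
Sven in UTC: 10:45-13:45, 17:00-19:15 (add 2h to convert from UTC-2).
Xiulan in UTC: 10:30-13:30, 17:15-19:15 (subtract 1h to convert from UTC+1).
Chen: free for 10:30-11:30. Sven: not fully free for 10:30-11:30. Xiulan: free for 10:30-11:30.

Sven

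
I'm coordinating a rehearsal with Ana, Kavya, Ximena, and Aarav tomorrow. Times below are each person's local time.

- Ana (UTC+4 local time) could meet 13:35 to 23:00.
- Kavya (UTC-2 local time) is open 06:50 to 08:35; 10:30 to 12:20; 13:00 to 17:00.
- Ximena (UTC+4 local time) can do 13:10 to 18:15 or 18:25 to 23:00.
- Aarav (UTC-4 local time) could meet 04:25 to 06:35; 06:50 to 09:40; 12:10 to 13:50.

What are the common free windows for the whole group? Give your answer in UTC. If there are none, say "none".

Ana in UTC: 09:35-19:00 (subtract 4h to convert from UTC+4).
Kavya in UTC: 08:50-10:35, 12:30-14:20, 15:00-19:00 (add 2h to convert from UTC-2).
Ximena in UTC: 09:10-14:15, 14:25-19:00 (subtract 4h to convert from UTC+4).
Aarav in UTC: 08:25-10:35, 10:50-13:40, 16:10-17:50 (add 4h to convert from UTC-4).
Ana ∩ Kavya: 09:35-10:35, 12:30-14:20, 15:00-19:00.
Ana ∩ Kavya ∩ Ximena: 09:35-10:35, 12:30-14:15, 15:00-19:00.
Ana ∩ Kavya ∩ Ximena ∩ Aarav: 09:35-10:35, 12:30-13:40, 16:10-17:50.
So the common availability across everyone is 09:35-10:35, 12:30-13:40, 16:10-17:50.

09:35-10:35, 12:30-13:40, 16:10-17:50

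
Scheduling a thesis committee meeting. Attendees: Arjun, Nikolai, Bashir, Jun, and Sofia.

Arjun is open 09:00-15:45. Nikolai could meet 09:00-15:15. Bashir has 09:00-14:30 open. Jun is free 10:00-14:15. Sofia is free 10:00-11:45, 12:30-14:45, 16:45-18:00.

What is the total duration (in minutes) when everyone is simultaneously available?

Arjun ∩ Nikolai: 09:00-15:15.
Arjun ∩ Nikolai ∩ Bashir: 09:00-14:30.
Arjun ∩ Nikolai ∩ Bashir ∩ Jun: 10:00-14:15.
Arjun ∩ Nikolai ∩ Bashir ∩ Jun ∩ Sofia: 10:00-11:45, 12:30-14:15.
Summing the common windows: 105 + 105 = 210 minutes.

210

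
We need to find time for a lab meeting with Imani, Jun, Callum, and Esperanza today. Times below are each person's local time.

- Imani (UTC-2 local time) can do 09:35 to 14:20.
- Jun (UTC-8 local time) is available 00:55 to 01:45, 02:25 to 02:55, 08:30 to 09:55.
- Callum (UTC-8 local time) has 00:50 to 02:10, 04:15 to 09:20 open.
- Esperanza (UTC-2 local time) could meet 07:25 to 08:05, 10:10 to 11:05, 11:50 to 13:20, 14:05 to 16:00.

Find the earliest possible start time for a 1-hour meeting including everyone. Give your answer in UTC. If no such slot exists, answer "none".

Imani in UTC: 11:35-16:20 (add 2h to convert from UTC-2).
Jun in UTC: 08:55-09:45, 10:25-10:55, 16:30-17:55 (add 8h to convert from UTC-8).
Callum in UTC: 08:50-10:10, 12:15-17:20 (add 8h to convert from UTC-8).
Esperanza in UTC: 09:25-10:05, 12:10-13:05, 13:50-15:20, 16:05-18:00 (add 2h to convert from UTC-2).
Imani ∩ Jun: ∅.
Imani ∩ Jun ∩ Callum: ∅.
Imani ∩ Jun ∩ Callum ∩ Esperanza: ∅.
There is no time when everyone is free.
No common window is at least 60 minutes long.

none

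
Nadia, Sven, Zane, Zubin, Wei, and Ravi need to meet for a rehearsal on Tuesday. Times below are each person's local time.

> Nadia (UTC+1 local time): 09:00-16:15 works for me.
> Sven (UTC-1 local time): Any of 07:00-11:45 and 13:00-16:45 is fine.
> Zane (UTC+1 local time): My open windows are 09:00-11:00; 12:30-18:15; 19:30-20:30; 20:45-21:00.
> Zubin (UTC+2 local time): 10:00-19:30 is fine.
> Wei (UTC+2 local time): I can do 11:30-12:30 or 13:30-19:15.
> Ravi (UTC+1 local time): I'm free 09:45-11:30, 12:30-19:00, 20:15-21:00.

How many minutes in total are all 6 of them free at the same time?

Nadia in UTC: 08:00-15:15 (subtract 1h to convert from UTC+1).
Sven in UTC: 08:00-12:45, 14:00-17:45 (add 1h to convert from UTC-1).
Zane in UTC: 08:00-10:00, 11:30-17:15, 18:30-19:30, 19:45-20:00 (subtract 1h to convert from UTC+1).
Zubin in UTC: 08:00-17:30 (subtract 2h to convert from UTC+2).
Wei in UTC: 09:30-10:30, 11:30-17:15 (subtract 2h to convert from UTC+2).
Ravi in UTC: 08:45-10:30, 11:30-18:00, 19:15-20:00 (subtract 1h to convert from UTC+1).
Nadia ∩ Sven: 08:00-12:45, 14:00-15:15.
Nadia ∩ Sven ∩ Zane: 08:00-10:00, 11:30-12:45, 14:00-15:15.
Nadia ∩ Sven ∩ Zane ∩ Zubin: 08:00-10:00, 11:30-12:45, 14:00-15:15.
Nadia ∩ Sven ∩ Zane ∩ Zubin ∩ Wei: 09:30-10:00, 11:30-12:45, 14:00-15:15.
Nadia ∩ Sven ∩ Zane ∩ Zubin ∩ Wei ∩ Ravi: 09:30-10:00, 11:30-12:45, 14:00-15:15.
So the common availability across everyone is 09:30-10:00, 11:30-12:45, 14:00-15:15.
Summing the common windows: 30 + 75 + 75 = 180 minutes.

180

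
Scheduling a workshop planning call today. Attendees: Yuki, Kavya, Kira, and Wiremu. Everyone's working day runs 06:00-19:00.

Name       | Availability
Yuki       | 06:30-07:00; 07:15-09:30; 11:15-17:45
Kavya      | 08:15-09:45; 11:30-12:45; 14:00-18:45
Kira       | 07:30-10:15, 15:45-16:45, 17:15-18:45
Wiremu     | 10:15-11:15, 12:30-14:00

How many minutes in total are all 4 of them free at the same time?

0

Yuki ∩ Kavya: 08:15-09:30, 11:30-12:45, 14:00-17:45.
Yuki ∩ Kavya ∩ Kira: 08:15-09:30, 15:45-16:45, 17:15-17:45.
Yuki ∩ Kavya ∩ Kira ∩ Wiremu: ∅.
There is no time when everyone is free.
There is no common window, so the total is 0 minutes.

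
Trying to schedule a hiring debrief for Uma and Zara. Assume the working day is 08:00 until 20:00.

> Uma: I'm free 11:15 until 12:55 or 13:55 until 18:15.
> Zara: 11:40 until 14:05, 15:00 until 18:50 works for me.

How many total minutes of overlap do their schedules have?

280

Uma ∩ Zara: 11:40-12:55, 13:55-14:05, 15:00-18:15.
Those are the intersection windows.
Summing the common windows: 75 + 10 + 195 = 280 minutes.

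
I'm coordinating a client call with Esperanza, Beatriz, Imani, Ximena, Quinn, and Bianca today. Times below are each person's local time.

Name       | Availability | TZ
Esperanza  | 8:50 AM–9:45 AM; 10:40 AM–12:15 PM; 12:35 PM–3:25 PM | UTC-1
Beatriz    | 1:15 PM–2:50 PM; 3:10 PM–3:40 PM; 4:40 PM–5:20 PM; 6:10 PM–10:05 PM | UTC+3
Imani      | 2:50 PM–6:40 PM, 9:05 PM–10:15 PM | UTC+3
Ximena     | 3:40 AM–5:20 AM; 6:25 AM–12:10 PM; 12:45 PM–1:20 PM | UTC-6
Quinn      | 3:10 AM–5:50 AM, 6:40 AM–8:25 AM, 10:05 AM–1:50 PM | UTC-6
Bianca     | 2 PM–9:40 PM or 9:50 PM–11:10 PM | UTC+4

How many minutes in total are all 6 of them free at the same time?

Esperanza in UTC: 09:50-10:45, 11:40-13:15, 13:35-16:25 (add 1h to convert from UTC-1).
Beatriz in UTC: 10:15-11:50, 12:10-12:40, 13:40-14:20, 15:10-19:05 (subtract 3h to convert from UTC+3).
Imani in UTC: 11:50-15:40, 18:05-19:15 (subtract 3h to convert from UTC+3).
Ximena in UTC: 09:40-11:20, 12:25-18:10, 18:45-19:20 (add 6h to convert from UTC-6).
Quinn in UTC: 09:10-11:50, 12:40-14:25, 16:05-19:50 (add 6h to convert from UTC-6).
Bianca in UTC: 10:00-17:40, 17:50-19:10 (subtract 4h to convert from UTC+4).
Esperanza ∩ Beatriz: 10:15-10:45, 11:40-11:50, 12:10-12:40, 13:40-14:20, 15:10-16:25.
Esperanza ∩ Beatriz ∩ Imani: 12:10-12:40, 13:40-14:20, 15:10-15:40.
Esperanza ∩ Beatriz ∩ Imani ∩ Ximena: 12:25-12:40, 13:40-14:20, 15:10-15:40.
Esperanza ∩ Beatriz ∩ Imani ∩ Ximena ∩ Quinn: 13:40-14:20.
Esperanza ∩ Beatriz ∩ Imani ∩ Ximena ∩ Quinn ∩ Bianca: 13:40-14:20.
Those are the intersection windows.
That's a single block of 40 minutes.

40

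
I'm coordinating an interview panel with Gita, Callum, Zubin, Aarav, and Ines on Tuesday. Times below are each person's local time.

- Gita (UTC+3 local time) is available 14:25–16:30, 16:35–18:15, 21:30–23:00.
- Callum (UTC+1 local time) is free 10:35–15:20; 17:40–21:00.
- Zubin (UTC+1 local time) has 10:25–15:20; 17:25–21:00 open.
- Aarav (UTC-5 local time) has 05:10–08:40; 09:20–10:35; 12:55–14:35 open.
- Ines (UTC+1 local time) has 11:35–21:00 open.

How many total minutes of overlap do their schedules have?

Gita in UTC: 11:25-13:30, 13:35-15:15, 18:30-20:00 (subtract 3h to convert from UTC+3).
Callum in UTC: 09:35-14:20, 16:40-20:00 (subtract 1h to convert from UTC+1).
Zubin in UTC: 09:25-14:20, 16:25-20:00 (subtract 1h to convert from UTC+1).
Aarav in UTC: 10:10-13:40, 14:20-15:35, 17:55-19:35 (add 5h to convert from UTC-5).
Ines in UTC: 10:35-20:00 (subtract 1h to convert from UTC+1).
Gita ∩ Callum: 11:25-13:30, 13:35-14:20, 18:30-20:00.
Gita ∩ Callum ∩ Zubin: 11:25-13:30, 13:35-14:20, 18:30-20:00.
Gita ∩ Callum ∩ Zubin ∩ Aarav: 11:25-13:30, 13:35-13:40, 18:30-19:35.
Gita ∩ Callum ∩ Zubin ∩ Aarav ∩ Ines: 11:25-13:30, 13:35-13:40, 18:30-19:35.
Those are the intersection windows.
Summing the common windows: 125 + 5 + 65 = 195 minutes.

195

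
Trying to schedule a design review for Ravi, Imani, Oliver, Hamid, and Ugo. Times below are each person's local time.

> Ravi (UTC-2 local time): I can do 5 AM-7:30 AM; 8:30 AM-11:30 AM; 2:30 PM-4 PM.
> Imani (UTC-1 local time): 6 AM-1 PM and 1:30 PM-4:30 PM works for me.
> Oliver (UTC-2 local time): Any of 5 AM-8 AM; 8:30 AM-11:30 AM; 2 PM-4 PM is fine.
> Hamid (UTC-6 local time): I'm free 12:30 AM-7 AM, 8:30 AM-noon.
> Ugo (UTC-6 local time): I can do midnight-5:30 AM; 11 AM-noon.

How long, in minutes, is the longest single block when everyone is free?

150

Ravi in UTC: 07:00-09:30, 10:30-13:30, 16:30-18:00 (add 2h to convert from UTC-2).
Imani in UTC: 07:00-14:00, 14:30-17:30 (add 1h to convert from UTC-1).
Oliver in UTC: 07:00-10:00, 10:30-13:30, 16:00-18:00 (add 2h to convert from UTC-2).
Hamid in UTC: 06:30-13:00, 14:30-18:00 (add 6h to convert from UTC-6).
Ugo in UTC: 06:00-11:30, 17:00-18:00 (add 6h to convert from UTC-6).
Ravi ∩ Imani: 07:00-09:30, 10:30-13:30, 16:30-17:30.
Ravi ∩ Imani ∩ Oliver: 07:00-09:30, 10:30-13:30, 16:30-17:30.
Ravi ∩ Imani ∩ Oliver ∩ Hamid: 07:00-09:30, 10:30-13:00, 16:30-17:30.
Ravi ∩ Imani ∩ Oliver ∩ Hamid ∩ Ugo: 07:00-09:30, 10:30-11:30, 17:00-17:30.
The longest is 07:00-09:30 at 150 minutes.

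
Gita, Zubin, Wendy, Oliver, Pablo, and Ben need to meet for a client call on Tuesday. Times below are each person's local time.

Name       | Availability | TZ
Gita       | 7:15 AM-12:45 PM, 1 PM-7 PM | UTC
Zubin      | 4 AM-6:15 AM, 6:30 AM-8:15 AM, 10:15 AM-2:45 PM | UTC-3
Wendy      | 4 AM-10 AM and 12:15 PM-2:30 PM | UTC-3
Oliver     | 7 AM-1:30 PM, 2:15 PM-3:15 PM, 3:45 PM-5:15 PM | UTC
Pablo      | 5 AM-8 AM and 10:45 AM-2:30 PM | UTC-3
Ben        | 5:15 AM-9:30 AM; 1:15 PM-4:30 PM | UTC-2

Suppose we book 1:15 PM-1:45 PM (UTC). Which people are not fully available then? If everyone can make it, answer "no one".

Gita in UTC: 07:15-12:45, 13:00-19:00.
Zubin in UTC: 07:00-09:15, 09:30-11:15, 13:15-17:45 (add 3h to convert from UTC-3).
Wendy in UTC: 07:00-13:00, 15:15-17:30 (add 3h to convert from UTC-3).
Oliver in UTC: 07:00-13:30, 14:15-15:15, 15:45-17:15.
Pablo in UTC: 08:00-11:00, 13:45-17:30 (add 3h to convert from UTC-3).
Ben in UTC: 07:15-11:30, 15:15-18:30 (add 2h to convert from UTC-2).
Gita: free for 13:15-13:45. Zubin: free for 13:15-13:45. Wendy: not fully free for 13:15-13:45. Oliver: not fully free for 13:15-13:45. Pablo: not fully free for 13:15-13:45. Ben: not fully free for 13:15-13:45.

Ben, Oliver, Pablo, Wendy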